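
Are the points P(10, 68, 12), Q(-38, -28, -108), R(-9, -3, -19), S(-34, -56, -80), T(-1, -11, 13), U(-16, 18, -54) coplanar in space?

Yes

The plane through P, Q, R has normal n = PQ × PR = (-5544, 792, 1584) and equation n·X = 17424.
Checking the remaining points: n·S = 17424, n·T = 17424, n·U = 17424.
All equal 17424, so all 6 points lie in one plane.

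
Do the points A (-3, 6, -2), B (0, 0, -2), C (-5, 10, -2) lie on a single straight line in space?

Yes

AB = (3, -6, 0), AC = (-2, 4, 0).
AB × AC = (0, 0, 0).
The cross product vanishes, so the three points are collinear.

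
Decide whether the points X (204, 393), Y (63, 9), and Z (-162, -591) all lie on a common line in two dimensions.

No

XY = (-141, -384), XZ = (-366, -984).
Twice the signed area of △XYZ is (-141)(-984) − (-384)(-366) = -1800.
The area is nonzero, so the three points are not collinear.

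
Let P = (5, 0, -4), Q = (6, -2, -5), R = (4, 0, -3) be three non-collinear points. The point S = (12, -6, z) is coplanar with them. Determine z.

The plane through P, Q, R has equation −2x − 2z = -2.
Substituting S: (-2)z + (-24) = -2, so z = -11.

-11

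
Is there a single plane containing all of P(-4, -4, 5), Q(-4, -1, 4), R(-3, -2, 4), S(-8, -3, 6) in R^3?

Yes

A normal to the plane through P, Q, R is n = PQ × PR = (-1, -1, -3).
The plane has equation n·X = -7. For S: n·S = -7.
Equal, so S lies in the plane and all four are coplanar.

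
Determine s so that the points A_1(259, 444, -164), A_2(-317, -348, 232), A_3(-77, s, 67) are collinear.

Direction A_1A_2 = (-576, -792, 396). From the x-coordinate of A_3, the parameter along the line is τ = (-77 − 259)/(-576) = 7/12.
Then s = 444 + 7/12·(-792) = -18.

-18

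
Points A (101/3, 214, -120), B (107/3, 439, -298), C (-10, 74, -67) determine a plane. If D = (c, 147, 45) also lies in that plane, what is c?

The plane through A, B, C has equation −12995x + (23000/3)y + 9545z = 173305/3.
Substituting D: (-12995)c + (1556525) = 173305/3, so c = 346/3.

346/3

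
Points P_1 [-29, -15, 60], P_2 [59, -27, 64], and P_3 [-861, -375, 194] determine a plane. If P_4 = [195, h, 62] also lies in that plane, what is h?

-23

Coplanarity requires P_1P_2 · (P_1P_3 × P_1P_4) = 0.
P_1P_2 = (88, -12, 4), P_1P_3 = (-832, -360, 134); the triple product is linear in h with coefficient -15120 and constant term -347760.
Setting it to zero: h = -23.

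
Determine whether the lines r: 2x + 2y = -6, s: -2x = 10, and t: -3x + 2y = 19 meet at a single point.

Intersecting r and s: solving the 2×2 system gives (x, y) = (-5, 2).
Substitute into t: (-3)(-5) + (2)(2) = 19.
This equals 19, so (-5, 2) lies on all three lines and they are concurrent.

Yes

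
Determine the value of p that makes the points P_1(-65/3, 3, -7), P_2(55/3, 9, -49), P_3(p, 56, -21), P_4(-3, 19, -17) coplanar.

Coplanarity ⇔ det[P_1P_2; P_1P_3; P_1P_4] = 0.
Expanding, this is linear in p: (-612)p + (14484) = 0.
So p = 71/3.

71/3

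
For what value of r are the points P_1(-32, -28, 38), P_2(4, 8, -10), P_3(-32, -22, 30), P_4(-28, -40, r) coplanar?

Normal to plane P_1P_2P_3: n = (0, 288, 216); plane equation n·P = 144.
Requiring n·P_4 = 144: (216)r + (-11520) = 144.
So r = 54.

54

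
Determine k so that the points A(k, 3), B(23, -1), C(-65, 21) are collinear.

7

Collinearity: (A − B) must be parallel to (C − B) = (-88, 22).
Cross-multiplying the components: (k − 23)·(22) = (4)·(-88).
Solving gives k = 7.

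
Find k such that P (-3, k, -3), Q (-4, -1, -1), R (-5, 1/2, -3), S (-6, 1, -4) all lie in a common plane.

3/2

Coplanarity ⇔ det[PQ; PR; PS] = 0.
Expanding, this is linear in k: (-1)k + (3/2) = 0.
So k = 3/2.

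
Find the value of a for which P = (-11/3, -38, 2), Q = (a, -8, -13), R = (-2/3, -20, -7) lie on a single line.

4/3

Direction PR = (3, 18, -9). From the y-coordinate of Q, the parameter along the line is τ = (-8 − (-38))/18 = 5/3.
Then a = (-11/3) + 5/3·(3) = 4/3.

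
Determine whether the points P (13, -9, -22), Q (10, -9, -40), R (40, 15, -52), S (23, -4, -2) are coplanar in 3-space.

The four points are coplanar iff the 3×3 determinant with rows PQ, PR, PS is zero.
Rows: (-3, 0, -18), (27, 24, -30), (10, 5, 20).
Expanding along the first row: (-3)(630) − (0)(840) + (-18)(-105) = 0.
Zero determinant ⇒ coplanar.

Yes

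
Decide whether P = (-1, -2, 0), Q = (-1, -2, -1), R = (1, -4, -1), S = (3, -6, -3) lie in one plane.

Yes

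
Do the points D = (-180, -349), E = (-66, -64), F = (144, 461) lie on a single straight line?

DE = (114, 285), DF = (324, 810).
Twice the signed area of △DEF is (114)(810) − (285)(324) = 0.
The triangle is degenerate (zero area), so the points are collinear.

Yes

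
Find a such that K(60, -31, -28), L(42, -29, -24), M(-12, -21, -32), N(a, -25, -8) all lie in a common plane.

Normal to plane KLM: n = (-48, -360, -36); plane equation n·P = 9288.
Requiring n·N = 9288: (-48)a + (9288) = 9288.
So a = 0.

0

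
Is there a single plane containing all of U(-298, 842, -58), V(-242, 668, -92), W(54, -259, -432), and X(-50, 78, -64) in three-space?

Yes

The four points are coplanar iff the 3×3 determinant with rows UV, UW, UX is zero.
Rows: (56, -174, -34), (352, -1101, -374), (248, -764, -6).
Expanding along the first row: (56)(-279130) − (-174)(90640) + (-34)(4120) = 0.
Zero determinant ⇒ coplanar.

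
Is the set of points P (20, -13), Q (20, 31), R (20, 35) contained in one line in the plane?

Yes

PQ = (0, 44), PR = (0, 48).
Checking proportionality: PR = 12/11·PQ, so the vectors are parallel and the points are collinear.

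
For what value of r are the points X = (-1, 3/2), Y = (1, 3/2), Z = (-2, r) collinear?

3/2

Collinearity: (Z − X) must be parallel to (Y − X) = (2, 0).
Cross-multiplying the components: (r − 3/2)·(2) = (-1)·(0).
Solving gives r = 3/2.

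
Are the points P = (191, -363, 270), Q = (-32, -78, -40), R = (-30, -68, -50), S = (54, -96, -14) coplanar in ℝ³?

With P as base: PQ = (-223, 285, -310), PR = (-221, 295, -320), PS = (-137, 267, -284).
PR × PS = (1660, -18924, -18592).
PQ · (PR × PS) = 0.
The scalar triple product vanishes, so the four points are coplanar.

Yes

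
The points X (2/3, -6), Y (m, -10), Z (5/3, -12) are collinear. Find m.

4/3

The three points are collinear iff det[XY; XZ] = 0.
This determinant is linear in m: (-6)m + (8) = 0, so m = 4/3.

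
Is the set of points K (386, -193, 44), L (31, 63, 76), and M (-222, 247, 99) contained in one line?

KL = (-355, 256, 32), KM = (-608, 440, 55).
KL × KM = (0, 69, -552).
The cross product is nonzero, so the points do not lie on one line.

No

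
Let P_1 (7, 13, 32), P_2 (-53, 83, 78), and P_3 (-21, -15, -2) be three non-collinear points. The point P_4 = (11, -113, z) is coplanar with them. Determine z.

The plane through P_1, P_2, P_3 has equation −1092x − 3328y + 3640z = 65572.
Substituting P_4: (3640)z + (364052) = 65572, so z = -82.

-82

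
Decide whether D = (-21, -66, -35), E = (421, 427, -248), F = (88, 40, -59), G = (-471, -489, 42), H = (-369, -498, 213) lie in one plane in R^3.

The plane through D, E, F has normal n = DE × DF = (10746, -12609, -6885) and equation n·P = 847503.
Checking the remaining points: n·G = 815265, n·H = 847503.
Since n·G = 815265 ≠ 847503, G is off the plane and the points are not all coplanar.

No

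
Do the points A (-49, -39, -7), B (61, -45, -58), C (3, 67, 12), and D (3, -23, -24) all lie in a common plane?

No

With A as base: AB = (110, -6, -51), AC = (52, 106, 19), AD = (52, 16, -17).
AC × AD = (-2106, 1872, -4680).
AB · (AC × AD) = -4212.
Since -4212 ≠ 0, the four points are not coplanar.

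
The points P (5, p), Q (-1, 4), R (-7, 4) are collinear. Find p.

Collinearity: (P − Q) must be parallel to (R − Q) = (-6, 0).
Cross-multiplying the components: (p − 4)·(-6) = (6)·(0).
Solving gives p = 4.

4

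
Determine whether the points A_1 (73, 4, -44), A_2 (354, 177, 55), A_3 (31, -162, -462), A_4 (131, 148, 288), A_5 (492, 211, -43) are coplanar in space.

The plane through A_1, A_2, A_3 has normal n = A_1A_2 × A_1A_3 = (-55880, 113300, -39380) and equation n·P = -1893320.
Checking the remaining points: n·A_4 = -1893320, n·A_5 = -1893320.
All equal -1893320, so all 5 points lie in one plane.

Yes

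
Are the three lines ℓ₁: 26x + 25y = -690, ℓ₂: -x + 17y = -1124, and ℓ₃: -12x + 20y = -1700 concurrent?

No

The three lines meet at one point iff the augmented coefficient matrix [aᵢ bᵢ cᵢ] has rank < 3, i.e. its determinant vanishes.
Here the determinant is 820.
Nonzero, so no common point exists.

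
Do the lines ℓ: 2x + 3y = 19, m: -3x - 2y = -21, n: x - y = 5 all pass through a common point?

Intersecting ℓ and m: solving the 2×2 system gives (x, y) = (5, 3).
Substitute into n: (1)(5) + (-1)(3) = 2.
But n requires 5 ≠ 2, so the three lines have no common point.

No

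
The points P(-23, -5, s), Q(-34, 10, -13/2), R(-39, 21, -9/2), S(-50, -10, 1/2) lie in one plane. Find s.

-11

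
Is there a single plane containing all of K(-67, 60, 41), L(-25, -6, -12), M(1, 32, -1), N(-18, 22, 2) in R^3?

No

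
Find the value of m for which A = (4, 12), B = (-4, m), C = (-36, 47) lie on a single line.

19

The three points are collinear iff det[AB; AC] = 0.
This determinant is linear in m: (40)m + (-760) = 0, so m = 19.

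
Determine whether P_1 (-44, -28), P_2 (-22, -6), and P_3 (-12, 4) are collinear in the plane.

Yes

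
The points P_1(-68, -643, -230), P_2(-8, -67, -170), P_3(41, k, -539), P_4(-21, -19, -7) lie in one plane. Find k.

-7

Coplanarity ⇔ det[P_1P_2; P_1P_3; P_1P_4] = 0.
Expanding, this is linear in k: (10560)k + (73920) = 0.
So k = -7.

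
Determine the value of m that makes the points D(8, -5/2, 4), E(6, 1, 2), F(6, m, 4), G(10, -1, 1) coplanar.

-1

The points are coplanar iff DE · (DF × DG) = 0.
Expanding, this is linear in m: (10)m + (10) = 0.
So m = -1.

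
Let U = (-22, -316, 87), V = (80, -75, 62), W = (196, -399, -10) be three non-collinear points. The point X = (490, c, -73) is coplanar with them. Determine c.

420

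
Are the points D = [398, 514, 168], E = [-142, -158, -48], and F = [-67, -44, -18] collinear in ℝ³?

No

DE = (-540, -672, -216), DF = (-465, -558, -186).
Comparing components 2 and 3: (-672)(-186) − (-216)(-558) = 4464 ≠ 0, so DE and DF are not parallel and the points are not collinear.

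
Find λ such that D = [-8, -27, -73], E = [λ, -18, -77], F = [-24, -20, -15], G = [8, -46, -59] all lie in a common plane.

Normal to plane DFG: n = (1200, 1152, 192); plane equation n·P = -54720.
Requiring n·E = -54720: (1200)λ + (-35520) = -54720.
So λ = -16.

-16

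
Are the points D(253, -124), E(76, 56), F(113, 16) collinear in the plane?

No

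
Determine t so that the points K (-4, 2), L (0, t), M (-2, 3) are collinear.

The three points are collinear iff det[KL; KM] = 0.
This determinant is linear in t: (-2)t + (8) = 0, so t = 4.

4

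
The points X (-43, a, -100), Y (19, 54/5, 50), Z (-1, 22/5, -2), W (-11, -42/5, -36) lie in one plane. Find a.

The points are coplanar iff XY · (XZ × XW) = 0.
Expanding, this is linear in a: (160)a + (-704) = 0.
So a = 22/5.

22/5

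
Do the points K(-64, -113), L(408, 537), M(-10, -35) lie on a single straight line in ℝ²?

KL = (472, 650), KM = (54, 78).
Twice the signed area of △KLM is (472)(78) − (650)(54) = 1716.
The area is nonzero, so the three points are not collinear.

No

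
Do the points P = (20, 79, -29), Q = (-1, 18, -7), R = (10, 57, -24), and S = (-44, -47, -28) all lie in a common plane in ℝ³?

The four points are coplanar iff the 3×3 determinant with rows PQ, PR, PS is zero.
Rows: (-21, -61, 22), (-10, -22, 5), (-64, -126, 1).
Expanding along the first row: (-21)(608) − (-61)(310) + (22)(-148) = 2886.
Nonzero ⇒ not coplanar.

No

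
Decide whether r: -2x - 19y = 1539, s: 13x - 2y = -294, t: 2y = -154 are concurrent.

No

The three lines meet at one point iff the augmented coefficient matrix [aᵢ bᵢ cᵢ] has rank < 3, i.e. its determinant vanishes.
Here the determinant is 184.
Nonzero, so no common point exists.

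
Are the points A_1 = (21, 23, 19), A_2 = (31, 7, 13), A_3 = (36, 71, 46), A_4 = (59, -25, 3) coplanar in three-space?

With A_1 as base: A_1A_2 = (10, -16, -6), A_1A_3 = (15, 48, 27), A_1A_4 = (38, -48, -16).
A_1A_3 × A_1A_4 = (528, 1266, -2544).
A_1A_2 · (A_1A_3 × A_1A_4) = 288.
Since 288 ≠ 0, the four points are not coplanar.

No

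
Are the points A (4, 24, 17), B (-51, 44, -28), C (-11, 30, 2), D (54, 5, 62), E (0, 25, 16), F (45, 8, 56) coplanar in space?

Yes

The plane through A, B, C has normal n = AB × AC = (-30, -150, -30) and equation n·P = -4230.
Checking the remaining points: n·D = -4230, n·E = -4230, n·F = -4230.
All equal -4230, so all 6 points lie in one plane.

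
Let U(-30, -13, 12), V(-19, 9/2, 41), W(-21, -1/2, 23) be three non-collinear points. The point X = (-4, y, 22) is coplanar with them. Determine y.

20

The plane through U, V, W has equation −170x + 140y − 20z = 3040.
Substituting X: (140)y + (240) = 3040, so y = 20.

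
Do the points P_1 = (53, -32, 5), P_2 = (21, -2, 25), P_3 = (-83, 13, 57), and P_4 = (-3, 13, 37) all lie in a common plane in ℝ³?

With P_1 as base: P_1P_2 = (-32, 30, 20), P_1P_3 = (-136, 45, 52), P_1P_4 = (-56, 45, 32).
P_1P_3 × P_1P_4 = (-900, 1440, -3600).
P_1P_2 · (P_1P_3 × P_1P_4) = 0.
The scalar triple product vanishes, so the four points are coplanar.

Yes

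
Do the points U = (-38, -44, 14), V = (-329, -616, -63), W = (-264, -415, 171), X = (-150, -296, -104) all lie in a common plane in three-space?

A normal to the plane through U, V, W is n = UV × UW = (-118371, 63089, -21311).
The plane has equation n·P = 1423828. For X: n·X = 1297650.
1297650 ≠ 1423828, so X is off the plane.

No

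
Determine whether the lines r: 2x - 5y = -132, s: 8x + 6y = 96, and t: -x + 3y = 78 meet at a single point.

Yes

Intersecting r and s: solving the 2×2 system gives (x, y) = (-6, 24).
Substitute into t: (-1)(-6) + (3)(24) = 78.
This equals 78, so (-6, 24) lies on all three lines and they are concurrent.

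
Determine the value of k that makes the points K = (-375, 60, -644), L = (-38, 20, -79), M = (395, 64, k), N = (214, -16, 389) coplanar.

Normal to plane KLN: n = (1620, -15336, -2052); plane equation n·P = -206172.
Requiring n·M = -206172: (-2052)k + (-341604) = -206172.
So k = -66.

-66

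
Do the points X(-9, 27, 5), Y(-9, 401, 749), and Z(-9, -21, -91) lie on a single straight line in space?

No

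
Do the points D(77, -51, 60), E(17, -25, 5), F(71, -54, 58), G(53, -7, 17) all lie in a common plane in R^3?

With D as base: DE = (-60, 26, -55), DF = (-6, -3, -2), DG = (-24, 44, -43).
DF × DG = (217, -210, -336).
DE · (DF × DG) = 0.
The scalar triple product vanishes, so the four points are coplanar.

Yes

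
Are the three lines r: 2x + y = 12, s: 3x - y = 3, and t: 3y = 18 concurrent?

Intersecting r and s: solving the 2×2 system gives (x, y) = (3, 6).
Substitute into t: (0)(3) + (3)(6) = 18.
This equals 18, so (3, 6) lies on all three lines and they are concurrent.

Yes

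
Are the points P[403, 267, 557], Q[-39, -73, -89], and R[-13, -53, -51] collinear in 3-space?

PQ = (-442, -340, -646), PR = (-416, -320, -608).
Each component of PR is 16/17 times the corresponding component of PQ, so PR = 16/17·PQ and the points are collinear.

Yes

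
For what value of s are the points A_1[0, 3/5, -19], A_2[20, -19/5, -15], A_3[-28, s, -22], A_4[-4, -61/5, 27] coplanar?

6

The points are coplanar iff A_1A_2 · (A_1A_3 × A_1A_4) = 0.
Expanding, this is linear in s: (936)s + (-5616) = 0.
So s = 6.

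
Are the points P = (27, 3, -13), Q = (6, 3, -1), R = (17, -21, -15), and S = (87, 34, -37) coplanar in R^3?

A normal to the plane through P, Q, R is n = PQ × PR = (288, -162, 504).
The plane has equation n·X = 738. For S: n·S = 900.
900 ≠ 738, so S is off the plane.

No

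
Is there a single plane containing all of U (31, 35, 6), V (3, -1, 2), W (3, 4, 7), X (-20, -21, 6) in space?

No

The four points are coplanar iff the 3×3 determinant with rows UV, UW, UX is zero.
Rows: (-28, -36, -4), (-28, -31, 1), (-51, -56, 0).
Expanding along the first row: (-28)(56) − (-36)(51) + (-4)(-13) = 320.
Nonzero ⇒ not coplanar.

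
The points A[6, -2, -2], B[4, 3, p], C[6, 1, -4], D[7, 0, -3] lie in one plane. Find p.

The points are coplanar iff AB · (AC × AD) = 0.
Expanding, this is linear in p: (-3)p + (-18) = 0.
So p = -6.

-6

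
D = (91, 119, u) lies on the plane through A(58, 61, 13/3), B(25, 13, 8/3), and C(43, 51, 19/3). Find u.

25/3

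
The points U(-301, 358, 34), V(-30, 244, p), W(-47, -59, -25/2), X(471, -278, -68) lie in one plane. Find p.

Coplanarity ⇔ det[UV; UW; UX] = 0.
Expanding, this is linear in p: (160380)p + (-801900) = 0.
So p = 5.

5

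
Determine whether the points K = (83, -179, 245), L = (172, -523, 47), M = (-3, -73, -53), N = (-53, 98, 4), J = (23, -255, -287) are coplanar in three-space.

No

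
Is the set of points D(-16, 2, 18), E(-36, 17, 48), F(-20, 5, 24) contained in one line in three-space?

DE = (-20, 15, 30), DF = (-4, 3, 6).
Each component of DF is 1/5 times the corresponding component of DE, so DF = 1/5·DE and the points are collinear.

Yes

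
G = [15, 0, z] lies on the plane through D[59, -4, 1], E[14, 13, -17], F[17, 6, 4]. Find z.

26

The plane through D, E, F has equation 231x + 891y + 264z = 10329.
Substituting G: (264)z + (3465) = 10329, so z = 26.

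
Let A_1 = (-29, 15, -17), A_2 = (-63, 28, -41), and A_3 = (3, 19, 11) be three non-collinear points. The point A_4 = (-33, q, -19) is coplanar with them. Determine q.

19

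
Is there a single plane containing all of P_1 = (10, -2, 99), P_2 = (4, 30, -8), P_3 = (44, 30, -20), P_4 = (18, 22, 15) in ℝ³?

Yes

The four points are coplanar iff the 3×3 determinant with rows P_1P_2, P_1P_3, P_1P_4 is zero.
Rows: (-6, 32, -107), (34, 32, -119), (8, 24, -84).
Expanding along the first row: (-6)(168) − (32)(-1904) + (-107)(560) = 0.
Zero determinant ⇒ coplanar.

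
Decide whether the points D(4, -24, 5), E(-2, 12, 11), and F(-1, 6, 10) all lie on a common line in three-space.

DE = (-6, 36, 6), DF = (-5, 30, 5).
Each component of DF is 5/6 times the corresponding component of DE, so DF = 5/6·DE and the points are collinear.

Yes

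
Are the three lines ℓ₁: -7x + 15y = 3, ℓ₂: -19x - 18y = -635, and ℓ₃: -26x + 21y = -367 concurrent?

No

Lines aᵢx + bᵢy = cᵢ with pairwise distinct directions are concurrent exactly when det[aᵢ bᵢ cᵢ] = 0.
Here the determinant is 867.
Nonzero, so no common point exists.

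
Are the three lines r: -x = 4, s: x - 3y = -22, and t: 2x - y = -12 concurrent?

The three lines meet at one point iff the augmented coefficient matrix [aᵢ bᵢ cᵢ] has rank < 3, i.e. its determinant vanishes.
Here the determinant is 6.
Nonzero, so no common point exists.

No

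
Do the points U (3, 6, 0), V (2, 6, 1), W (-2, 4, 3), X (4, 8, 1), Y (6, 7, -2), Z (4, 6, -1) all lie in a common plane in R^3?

The plane through U, V, W has normal n = UV × UW = (2, -2, 2) and equation n·P = -6.
Checking the remaining points: n·X = -6, n·Y = -6, n·Z = -6.
All equal -6, so all 6 points lie in one plane.

Yes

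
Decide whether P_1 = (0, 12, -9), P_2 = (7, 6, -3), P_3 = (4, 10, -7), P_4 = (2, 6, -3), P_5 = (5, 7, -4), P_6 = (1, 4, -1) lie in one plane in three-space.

Yes

The plane through P_1, P_2, P_3 has normal n = P_1P_2 × P_1P_3 = (0, 10, 10) and equation n·P = 30.
Checking the remaining points: n·P_4 = 30, n·P_5 = 30, n·P_6 = 30.
All equal 30, so all 6 points lie in one plane.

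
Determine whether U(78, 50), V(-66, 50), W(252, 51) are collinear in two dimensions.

UV = (-144, 0), UW = (174, 1).
det[UV; UW] = (-144)(1) − (0)(174) = -144.
The determinant is nonzero, so they are not collinear.

No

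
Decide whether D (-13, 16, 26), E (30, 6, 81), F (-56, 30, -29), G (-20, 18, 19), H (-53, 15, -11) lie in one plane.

The plane through D, E, F has normal n = DE × DF = (-220, 0, 172) and equation n·P = 7332.
Checking the remaining points: n·G = 7668, n·H = 9768.
Since n·G = 7668 ≠ 7332, G is off the plane and the points are not all coplanar.

No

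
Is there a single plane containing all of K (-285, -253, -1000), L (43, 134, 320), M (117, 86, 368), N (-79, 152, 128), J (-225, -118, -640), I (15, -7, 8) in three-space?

Yes

The plane through K, L, M has normal n = KL × KM = (81936, 81936, -44382) and equation n·P = 300432.
Checking the remaining points: n·N = 300432, n·J = 300432, n·I = 300432.
All equal 300432, so all 6 points lie in one plane.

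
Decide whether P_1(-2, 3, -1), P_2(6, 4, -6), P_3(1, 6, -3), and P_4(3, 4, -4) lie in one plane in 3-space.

A normal to the plane through P_1, P_2, P_3 is n = P_1P_2 × P_1P_3 = (13, 1, 21).
The plane has equation n·P = -44. For P_4: n·P_4 = -41.
-41 ≠ -44, so P_4 is off the plane.

No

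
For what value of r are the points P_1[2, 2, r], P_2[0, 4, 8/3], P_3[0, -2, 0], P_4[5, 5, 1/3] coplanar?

The points are coplanar iff P_1P_2 · (P_1P_3 × P_1P_4) = 0.
Expanding, this is linear in r: (-30)r + (20) = 0.
So r = 2/3.

2/3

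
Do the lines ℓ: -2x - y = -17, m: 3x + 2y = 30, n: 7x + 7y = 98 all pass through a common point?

No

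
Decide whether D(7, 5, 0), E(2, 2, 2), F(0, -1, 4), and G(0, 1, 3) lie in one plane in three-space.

With D as base: DE = (-5, -3, 2), DF = (-7, -6, 4), DG = (-7, -4, 3).
DF × DG = (-2, -7, -14).
DE · (DF × DG) = 3.
Since 3 ≠ 0, the four points are not coplanar.

No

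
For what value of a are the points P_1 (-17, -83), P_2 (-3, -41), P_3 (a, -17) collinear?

Collinearity: (P_3 − P_1) must be parallel to (P_2 − P_1) = (14, 42).
Cross-multiplying the components: (a − (-17))·(42) = (66)·(14).
Solving gives a = 5.

5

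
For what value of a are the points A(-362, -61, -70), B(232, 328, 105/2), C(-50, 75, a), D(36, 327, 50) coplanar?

The points are coplanar iff AB · (AC × AD) = 0.
Expanding, this is linear in a: (-75650)a + (-1966900) = 0.
So a = -26.

-26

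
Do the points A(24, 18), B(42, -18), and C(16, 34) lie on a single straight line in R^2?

AB = (18, -36), AC = (-8, 16).
Twice the signed area of △ABC is (18)(16) − (-36)(-8) = 0.
The triangle is degenerate (zero area), so the points are collinear.

Yes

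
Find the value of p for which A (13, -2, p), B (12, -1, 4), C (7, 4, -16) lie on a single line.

8

Collinearity requires AB × AC = 0; each component is linear in p.
The x-component gives (5)p + (-40) = 0, so p = 8.
The remaining components then also vanish.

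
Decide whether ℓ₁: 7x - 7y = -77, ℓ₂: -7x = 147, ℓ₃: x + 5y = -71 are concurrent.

Yes

Intersecting ℓ₁ and ℓ₂: solving the 2×2 system gives (x, y) = (-21, -10).
Substitute into ℓ₃: (1)(-21) + (5)(-10) = -71.
This equals -71, so (-21, -10) lies on all three lines and they are concurrent.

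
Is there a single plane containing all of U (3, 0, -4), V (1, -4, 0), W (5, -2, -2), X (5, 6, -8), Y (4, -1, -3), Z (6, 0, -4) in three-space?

The plane through U, V, W has normal n = UV × UW = (0, 12, 12) and equation n·P = -48.
Checking the remaining points: n·X = -24, n·Y = -48, n·Z = -48.
Since n·X = -24 ≠ -48, X is off the plane and the points are not all coplanar.

No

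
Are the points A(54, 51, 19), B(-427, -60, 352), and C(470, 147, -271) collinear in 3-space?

No

AB = (-481, -111, 333), AC = (416, 96, -290).
AB × AC = (222, -962, 0).
The cross product is nonzero, so the points do not lie on one line.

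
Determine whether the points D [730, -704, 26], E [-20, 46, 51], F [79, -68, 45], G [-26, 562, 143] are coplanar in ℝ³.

Yes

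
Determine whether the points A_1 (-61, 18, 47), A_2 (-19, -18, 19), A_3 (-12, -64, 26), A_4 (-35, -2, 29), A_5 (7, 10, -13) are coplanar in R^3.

Yes

The plane through A_1, A_2, A_3 has normal n = A_1A_2 × A_1A_3 = (-1540, -490, -1680) and equation n·P = 6160.
Checking the remaining points: n·A_4 = 6160, n·A_5 = 6160.
All equal 6160, so all 5 points lie in one plane.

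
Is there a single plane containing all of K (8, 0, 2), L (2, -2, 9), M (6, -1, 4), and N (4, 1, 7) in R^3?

No

A normal to the plane through K, L, M is n = KL × KM = (3, -2, 2).
The plane has equation n·P = 28. For N: n·N = 24.
24 ≠ 28, so N is off the plane.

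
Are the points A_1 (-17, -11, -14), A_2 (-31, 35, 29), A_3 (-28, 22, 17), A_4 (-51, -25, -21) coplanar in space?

Yes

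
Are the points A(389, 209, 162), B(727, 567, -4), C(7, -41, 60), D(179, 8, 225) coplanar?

The four points are coplanar iff the 3×3 determinant with rows AB, AC, AD is zero.
Rows: (338, 358, -166), (-382, -250, -102), (-210, -201, 63).
Expanding along the first row: (338)(-36252) − (358)(-45486) + (-166)(24282) = 0.
Zero determinant ⇒ coplanar.

Yes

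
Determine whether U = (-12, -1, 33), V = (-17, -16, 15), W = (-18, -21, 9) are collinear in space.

UV = (-5, -15, -18), UW = (-6, -20, -24).
UV × UW = (0, -12, 10).
The cross product is nonzero, so the points do not lie on one line.

No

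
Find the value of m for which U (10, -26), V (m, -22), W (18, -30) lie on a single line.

Collinearity: (V − U) must be parallel to (W − U) = (8, -4).
Cross-multiplying the components: (m − 10)·(-4) = (4)·(8).
Solving gives m = 2.

2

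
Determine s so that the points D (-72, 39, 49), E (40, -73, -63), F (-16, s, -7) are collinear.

-17

Collinearity requires DE × DF = 0; each component is linear in s.
The x-component gives (112)s + (1904) = 0, so s = -17.
The remaining components then also vanish.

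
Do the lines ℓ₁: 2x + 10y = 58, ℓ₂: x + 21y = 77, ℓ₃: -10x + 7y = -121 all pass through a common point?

Intersecting ℓ₁ and ℓ₂: solving the 2×2 system gives (x, y) = (14, 3).
Substitute into ℓ₃: (-10)(14) + (7)(3) = -119.
But ℓ₃ requires -121 ≠ -119, so the three lines have no common point.

No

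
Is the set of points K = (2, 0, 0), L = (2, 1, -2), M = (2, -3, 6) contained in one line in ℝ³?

KL = (0, 1, -2), KM = (0, -3, 6).
Each component of KM is -3 times the corresponding component of KL, so KM = -3·KL and the points are collinear.

Yes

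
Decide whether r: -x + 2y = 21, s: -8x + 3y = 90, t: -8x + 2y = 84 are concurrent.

Yes

The three lines meet at one point iff the augmented coefficient matrix [aᵢ bᵢ cᵢ] has rank < 3, i.e. its determinant vanishes.
Here the determinant is 0.
It vanishes, so the lines are concurrent at (-9, 6).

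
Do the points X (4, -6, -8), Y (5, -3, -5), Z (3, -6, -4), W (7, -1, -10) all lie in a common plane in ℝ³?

No

With X as base: XY = (1, 3, 3), XZ = (-1, 0, 4), XW = (3, 5, -2).
XZ × XW = (-20, 10, -5).
XY · (XZ × XW) = -5.
Since -5 ≠ 0, the four points are not coplanar.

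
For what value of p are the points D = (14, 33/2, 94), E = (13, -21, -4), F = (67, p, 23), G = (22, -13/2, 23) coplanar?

The points are coplanar iff DE · (DF × DG) = 0.
Expanding, this is linear in p: (855)p + (-12825) = 0.
So p = 15.

15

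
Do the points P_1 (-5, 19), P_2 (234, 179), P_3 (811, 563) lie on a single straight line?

No

P_1P_2 = (239, 160), P_1P_3 = (816, 544).
det[P_1P_2; P_1P_3] = (239)(544) − (160)(816) = -544.
The determinant is nonzero, so they are not collinear.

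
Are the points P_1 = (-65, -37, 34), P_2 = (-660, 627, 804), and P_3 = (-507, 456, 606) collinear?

No

P_1P_2 = (-595, 664, 770), P_1P_3 = (-442, 493, 572).
Comparing components 2 and 3: (664)(572) − (770)(493) = 198 ≠ 0, so P_1P_2 and P_1P_3 are not parallel and the points are not collinear.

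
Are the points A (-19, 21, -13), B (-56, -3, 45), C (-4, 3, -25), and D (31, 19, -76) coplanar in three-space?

A normal to the plane through A, B, C is n = AB × AC = (1332, 426, 1026).
The plane has equation n·P = -29700. For D: n·D = -28590.
-28590 ≠ -29700, so D is off the plane.

No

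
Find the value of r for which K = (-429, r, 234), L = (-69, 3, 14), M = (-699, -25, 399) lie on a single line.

Direction LM = (-630, -28, 385). From the x-coordinate of K, the parameter along the line is τ = (-429 − (-69))/(-630) = 4/7.
Then r = 3 + 4/7·(-28) = -13.

-13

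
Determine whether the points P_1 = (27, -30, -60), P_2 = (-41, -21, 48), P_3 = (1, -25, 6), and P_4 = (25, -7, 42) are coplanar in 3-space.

No

The four points are coplanar iff the 3×3 determinant with rows P_1P_2, P_1P_3, P_1P_4 is zero.
Rows: (-68, 9, 108), (-26, 5, 66), (-2, 23, 102).
Expanding along the first row: (-68)(-1008) − (9)(-2520) + (108)(-588) = 27720.
Nonzero ⇒ not coplanar.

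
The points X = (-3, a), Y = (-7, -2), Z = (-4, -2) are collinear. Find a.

Collinearity: (X − Y) must be parallel to (Z − Y) = (3, 0).
Cross-multiplying the components: (a − (-2))·(3) = (4)·(0).
Solving gives a = -2.

-2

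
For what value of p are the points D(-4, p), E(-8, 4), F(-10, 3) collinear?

6

The three points are collinear iff det[DE; DF] = 0.
This determinant is linear in p: (-2)p + (12) = 0, so p = 6.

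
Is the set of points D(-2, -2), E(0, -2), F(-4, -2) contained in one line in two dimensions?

DE = (2, 0), DF = (-2, 0).
det[DE; DF] = (2)(0) − (0)(-2) = 0.
The determinant is zero, so the points are collinear.

Yes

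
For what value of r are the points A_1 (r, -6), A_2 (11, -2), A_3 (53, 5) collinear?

The three points are collinear iff det[A_1A_2; A_1A_3] = 0.
This determinant is linear in r: (-7)r + (-91) = 0, so r = -13.

-13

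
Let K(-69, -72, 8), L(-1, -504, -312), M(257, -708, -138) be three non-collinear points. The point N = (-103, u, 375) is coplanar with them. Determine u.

358

A normal to the plane is n = KL × KM = (-140448, -94392, 97584).
N lies in the plane iff n · KN = 0.
This gives (-94392)u + (33792336) = 0, so u = 358.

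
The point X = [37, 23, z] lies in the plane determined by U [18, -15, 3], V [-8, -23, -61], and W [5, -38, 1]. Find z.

The plane through U, V, W has equation −1456x + 780y + 494z = -36426.
Substituting X: (494)z + (-35932) = -36426, so z = -1.

-1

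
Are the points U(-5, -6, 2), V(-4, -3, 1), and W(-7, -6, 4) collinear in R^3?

No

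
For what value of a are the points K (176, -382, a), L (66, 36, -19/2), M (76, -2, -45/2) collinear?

-305/2

Direction LM = (10, -38, -13). From the x-coordinate of K, the parameter along the line is τ = (176 − 66)/10 = 11.
Then a = (-19/2) + 11·(-13) = -305/2.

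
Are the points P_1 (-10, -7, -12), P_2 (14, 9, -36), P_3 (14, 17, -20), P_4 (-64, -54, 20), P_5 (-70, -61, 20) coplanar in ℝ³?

Yes

The plane through P_1, P_2, P_3 has normal n = P_1P_2 × P_1P_3 = (448, -384, 192) and equation n·P = -4096.
Checking the remaining points: n·P_4 = -4096, n·P_5 = -4096.
All equal -4096, so all 5 points lie in one plane.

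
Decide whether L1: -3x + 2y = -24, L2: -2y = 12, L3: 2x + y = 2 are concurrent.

Yes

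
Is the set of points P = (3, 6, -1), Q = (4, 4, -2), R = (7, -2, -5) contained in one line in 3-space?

PQ = (1, -2, -1), PR = (4, -8, -4).
Each component of PR is 4 times the corresponding component of PQ, so PR = 4·PQ and the points are collinear.

Yes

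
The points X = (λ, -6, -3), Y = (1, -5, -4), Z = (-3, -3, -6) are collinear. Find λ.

Collinearity requires XY × XZ = 0; each component is linear in λ.
The y-component gives (-2)λ + (6) = 0, so λ = 3.
The remaining components then also vanish.

3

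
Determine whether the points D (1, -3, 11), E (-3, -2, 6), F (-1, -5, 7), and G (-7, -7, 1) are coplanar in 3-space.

No

With D as base: DE = (-4, 1, -5), DF = (-2, -2, -4), DG = (-8, -4, -10).
DF × DG = (4, 12, -8).
DE · (DF × DG) = 36.
Since 36 ≠ 0, the four points are not coplanar.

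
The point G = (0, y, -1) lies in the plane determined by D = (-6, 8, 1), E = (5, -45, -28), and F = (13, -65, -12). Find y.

The plane through D, E, F has equation −1428x − 408y + 204z = 5508.
Substituting G: (-408)y + (-204) = 5508, so y = -14.

-14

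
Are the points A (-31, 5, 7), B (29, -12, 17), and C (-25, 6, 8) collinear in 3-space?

No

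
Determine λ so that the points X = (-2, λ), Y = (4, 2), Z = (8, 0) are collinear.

5

The three points are collinear iff det[XY; XZ] = 0.
This determinant is linear in λ: (4)λ + (-20) = 0, so λ = 5.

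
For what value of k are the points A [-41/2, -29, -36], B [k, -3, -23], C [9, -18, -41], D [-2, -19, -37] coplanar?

Coplanarity ⇔ det[AB; AC; AD] = 0.
Expanding, this is linear in k: (39)k + (351) = 0.
So k = -9.

-9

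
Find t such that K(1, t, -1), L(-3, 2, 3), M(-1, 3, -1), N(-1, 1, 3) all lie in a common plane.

2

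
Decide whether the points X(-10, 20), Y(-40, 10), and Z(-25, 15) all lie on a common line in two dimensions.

XY = (-30, -10), XZ = (-15, -5).
Twice the signed area of △XYZ is (-30)(-5) − (-10)(-15) = 0.
The triangle is degenerate (zero area), so the points are collinear.

Yes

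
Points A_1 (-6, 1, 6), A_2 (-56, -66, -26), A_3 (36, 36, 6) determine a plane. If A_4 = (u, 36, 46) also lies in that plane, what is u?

-2

Coplanarity requires A_1A_2 · (A_1A_3 × A_1A_4) = 0.
A_1A_2 = (-50, -67, -32), A_1A_3 = (42, 35, 0); the triple product is linear in u with coefficient 1120 and constant term 2240.
Setting it to zero: u = -2.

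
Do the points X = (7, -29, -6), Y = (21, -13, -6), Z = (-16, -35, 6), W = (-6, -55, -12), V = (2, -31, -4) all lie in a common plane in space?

The plane through X, Y, Z has normal n = XY × XZ = (192, -168, 284) and equation n·P = 4512.
Checking the remaining points: n·W = 4680, n·V = 4456.
Since n·W = 4680 ≠ 4512, W is off the plane and the points are not all coplanar.

No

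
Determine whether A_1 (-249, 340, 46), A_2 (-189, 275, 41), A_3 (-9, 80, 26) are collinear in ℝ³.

Yes

A_1A_2 = (60, -65, -5), A_1A_3 = (240, -260, -20).
A_1A_2 × A_1A_3 = (0, 0, 0).
The cross product vanishes, so the three points are collinear.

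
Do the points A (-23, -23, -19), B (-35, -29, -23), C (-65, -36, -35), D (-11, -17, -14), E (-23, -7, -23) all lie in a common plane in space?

No

The plane through A, B, C has normal n = AB × AC = (44, -24, -96) and equation n·P = 1364.
Checking the remaining points: n·D = 1268, n·E = 1364.
Since n·D = 1268 ≠ 1364, D is off the plane and the points are not all coplanar.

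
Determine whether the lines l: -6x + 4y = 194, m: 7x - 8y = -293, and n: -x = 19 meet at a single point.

Yes

Lines aᵢx + bᵢy = cᵢ with pairwise distinct directions are concurrent exactly when det[aᵢ bᵢ cᵢ] = 0.
Here the determinant is 0.
It vanishes, so the lines are concurrent at (-19, 20).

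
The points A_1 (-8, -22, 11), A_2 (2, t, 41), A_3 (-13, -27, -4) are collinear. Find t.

-12

Collinearity requires A_1A_2 × A_1A_3 = 0; each component is linear in t.
The x-component gives (-15)t + (-180) = 0, so t = -12.
The remaining components then also vanish.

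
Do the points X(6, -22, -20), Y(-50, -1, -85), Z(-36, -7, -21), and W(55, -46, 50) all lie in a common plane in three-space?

No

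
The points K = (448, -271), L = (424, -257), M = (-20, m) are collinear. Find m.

The three points are collinear iff det[KL; KM] = 0.
This determinant is linear in m: (-24)m + (48) = 0, so m = 2.

2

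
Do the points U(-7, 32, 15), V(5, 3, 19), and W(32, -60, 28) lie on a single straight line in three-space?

No

UV = (12, -29, 4), UW = (39, -92, 13).
Comparing components 2 and 3: (-29)(13) − (4)(-92) = -9 ≠ 0, so UV and UW are not parallel and the points are not collinear.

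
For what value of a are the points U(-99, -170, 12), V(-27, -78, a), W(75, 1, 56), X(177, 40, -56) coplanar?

Normal to plane UWX: n = (-20868, 23976, -10656); plane equation n·P = -2137860.
Requiring n·V = -2137860: (-10656)a + (-1306692) = -2137860.
So a = 78.

78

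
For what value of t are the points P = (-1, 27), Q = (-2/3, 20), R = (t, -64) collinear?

The three points are collinear iff det[PQ; PR] = 0.
This determinant is linear in t: (7)t + (-70/3) = 0, so t = 10/3.

10/3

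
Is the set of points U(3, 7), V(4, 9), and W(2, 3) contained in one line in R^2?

UV = (1, 2), UW = (-1, -4).
If collinear, UW would be a scalar multiple of UV. But (1)·(-4) ≠ (2)·(-1) (difference -2), so they are not parallel; the points are not collinear.

No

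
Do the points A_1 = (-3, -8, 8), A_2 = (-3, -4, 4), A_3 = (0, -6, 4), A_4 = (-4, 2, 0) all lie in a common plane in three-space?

No

With A_1 as base: A_1A_2 = (0, 4, -4), A_1A_3 = (3, 2, -4), A_1A_4 = (-1, 10, -8).
A_1A_3 × A_1A_4 = (24, 28, 32).
A_1A_2 · (A_1A_3 × A_1A_4) = -16.
Since -16 ≠ 0, the four points are not coplanar.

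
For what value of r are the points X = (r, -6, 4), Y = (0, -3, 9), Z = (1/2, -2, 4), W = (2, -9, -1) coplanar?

Coplanarity ⇔ det[XY; XZ; XW] = 0.
Expanding, this is linear in r: (40)r + (-40) = 0.
So r = 1.

1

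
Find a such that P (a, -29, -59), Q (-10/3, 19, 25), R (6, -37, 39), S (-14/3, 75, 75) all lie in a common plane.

-22/3

Coplanarity ⇔ det[PQ; PR; PS] = 0.
Expanding, this is linear in a: (3584)a + (78848/3) = 0.
So a = -22/3.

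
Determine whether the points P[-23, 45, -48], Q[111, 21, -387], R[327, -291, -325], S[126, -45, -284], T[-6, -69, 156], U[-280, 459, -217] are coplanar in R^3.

Yes

The plane through P, Q, R has normal n = PQ × PR = (-107256, -81532, -36624) and equation n·X = 555900.
Checking the remaining points: n·S = 555900, n·T = 555900, n·U = 555900.
All equal 555900, so all 6 points lie in one plane.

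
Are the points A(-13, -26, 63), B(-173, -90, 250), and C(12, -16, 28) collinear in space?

No

AB = (-160, -64, 187), AC = (25, 10, -35).
AB × AC = (370, -925, 0).
The cross product is nonzero, so the points do not lie on one line.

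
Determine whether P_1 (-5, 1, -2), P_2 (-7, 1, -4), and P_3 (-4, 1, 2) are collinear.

No

P_1P_2 = (-2, 0, -2), P_1P_3 = (1, 0, 4).
Comparing components 3 and 1: (-2)(1) − (-2)(4) = 6 ≠ 0, so P_1P_2 and P_1P_3 are not parallel and the points are not collinear.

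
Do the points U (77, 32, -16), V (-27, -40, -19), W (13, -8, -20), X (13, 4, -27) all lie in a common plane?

A normal to the plane through U, V, W is n = UV × UW = (168, -224, -448).
The plane has equation n·P = 12936. For X: n·X = 13384.
13384 ≠ 12936, so X is off the plane.

No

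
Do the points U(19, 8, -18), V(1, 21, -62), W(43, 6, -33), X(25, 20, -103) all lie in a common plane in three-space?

The four points are coplanar iff the 3×3 determinant with rows UV, UW, UX is zero.
Rows: (-18, 13, -44), (24, -2, -15), (6, 12, -85).
Expanding along the first row: (-18)(350) − (13)(-1950) + (-44)(300) = 5850.
Nonzero ⇒ not coplanar.

No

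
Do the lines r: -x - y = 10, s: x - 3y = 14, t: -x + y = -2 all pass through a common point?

Yes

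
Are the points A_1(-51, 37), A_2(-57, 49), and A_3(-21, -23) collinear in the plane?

Yes

A_1A_2 = (-6, 12), A_1A_3 = (30, -60).
Checking proportionality: A_1A_3 = -5·A_1A_2, so the vectors are parallel and the points are collinear.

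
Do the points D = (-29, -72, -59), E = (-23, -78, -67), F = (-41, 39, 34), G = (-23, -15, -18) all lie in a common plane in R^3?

Yes

With D as base: DE = (6, -6, -8), DF = (-12, 111, 93), DG = (6, 57, 41).
DF × DG = (-750, 1050, -1350).
DE · (DF × DG) = 0.
The scalar triple product vanishes, so the four points are coplanar.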